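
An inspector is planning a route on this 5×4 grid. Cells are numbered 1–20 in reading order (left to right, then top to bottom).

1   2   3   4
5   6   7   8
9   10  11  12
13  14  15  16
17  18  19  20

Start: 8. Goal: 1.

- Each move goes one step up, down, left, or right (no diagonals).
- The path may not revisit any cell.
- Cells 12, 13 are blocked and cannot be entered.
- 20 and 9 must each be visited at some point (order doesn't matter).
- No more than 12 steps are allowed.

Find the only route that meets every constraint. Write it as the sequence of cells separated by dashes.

8 - 7 - 11 - 15 - 16 - 20 - 19 - 18 - 14 - 10 - 9 - 5 - 1

Any route must reach 20 and 9 and still end at 1 within 12 moves, so the order of the required stops is forced.
Route from 8: left to 7, 2× down (reaching 15), right to 16, down to 20, 2× left (reaching 18), 2× up (reaching 10), left to 9, 2× up (reaching 1) — 12 moves in all.
Check: all required cells visited; 12 ≤ 12 moves.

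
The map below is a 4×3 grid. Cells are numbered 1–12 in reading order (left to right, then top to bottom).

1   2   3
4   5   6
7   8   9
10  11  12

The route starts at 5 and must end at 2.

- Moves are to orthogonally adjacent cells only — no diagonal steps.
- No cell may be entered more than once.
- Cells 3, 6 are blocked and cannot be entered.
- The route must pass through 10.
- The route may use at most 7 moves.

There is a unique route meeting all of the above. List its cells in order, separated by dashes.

5 - 8 - 11 - 10 - 7 - 4 - 1 - 2

Any route must reach 10 and still end at 2 within 7 moves, so the order of the required stops is forced.
Route from 5: 2× down (reaching 11), left to 10, 3× up (reaching 1), right to 2 — 7 moves in all.
Check: all required cells visited; 7 ≤ 7 moves.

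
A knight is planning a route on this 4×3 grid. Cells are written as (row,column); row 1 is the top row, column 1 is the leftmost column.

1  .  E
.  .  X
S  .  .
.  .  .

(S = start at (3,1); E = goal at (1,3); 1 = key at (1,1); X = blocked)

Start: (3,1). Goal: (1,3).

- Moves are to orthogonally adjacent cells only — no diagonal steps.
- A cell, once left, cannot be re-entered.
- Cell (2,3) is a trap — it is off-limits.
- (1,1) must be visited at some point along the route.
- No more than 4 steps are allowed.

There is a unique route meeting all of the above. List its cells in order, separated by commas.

(3,1), (2,1), (1,1), (1,2), (1,3)

The 4-move cap with required stops at (1,1) leaves no slack for detours.
Route from (3,1): 2× up (reaching (1,1)), 2× right (reaching (1,3)) — 4 moves in all.
Check: all required cells visited; 4 ≤ 4 moves.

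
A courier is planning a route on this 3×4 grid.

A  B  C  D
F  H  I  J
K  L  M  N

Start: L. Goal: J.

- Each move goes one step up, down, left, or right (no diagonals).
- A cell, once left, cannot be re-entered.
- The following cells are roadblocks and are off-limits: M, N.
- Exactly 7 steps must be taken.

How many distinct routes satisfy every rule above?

8

Need simple routes of exactly 7 moves from L to J (Manhattan distance 3, so 2 moves are spent on a detour and 2 undoing it).
Enumerating: L H F A B C I J | L H F A B C D J | L K F A B H I J | L K F A B C I J | L K F A B C D J | L K F H B C I J | L K F H B C D J | L K F H I C D J.
That gives 8 routes.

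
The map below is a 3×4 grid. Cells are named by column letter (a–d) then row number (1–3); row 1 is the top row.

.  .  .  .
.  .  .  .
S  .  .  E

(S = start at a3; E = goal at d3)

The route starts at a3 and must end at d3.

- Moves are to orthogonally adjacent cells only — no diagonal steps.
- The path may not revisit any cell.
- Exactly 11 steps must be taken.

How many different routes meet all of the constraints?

4

Need simple routes of exactly 11 moves from a3 to d3 (Manhattan distance 3, so 4 moves are spent on a detour and 4 undoing it).
Enumerating: a3 a2 a1 b1 b2 b3 c3 c2 c1 d1 d2 d3 | a3 a2 a1 b1 c1 d1 d2 c2 b2 b3 c3 d3 | a3 b3 b2 a2 a1 b1 c1 d1 d2 c2 c3 d3 | a3 b3 c3 c2 b2 a2 a1 b1 c1 d1 d2 d3.
That gives 4 routes.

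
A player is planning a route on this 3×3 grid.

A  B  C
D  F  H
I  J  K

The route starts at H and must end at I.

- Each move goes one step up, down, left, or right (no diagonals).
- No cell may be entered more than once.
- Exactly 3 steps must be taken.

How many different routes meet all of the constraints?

Need simple routes of exactly 3 moves from H to I (Manhattan distance 3, so 0 moves are spent on a detour and 0 undoing it).
Enumerating: H K J I | H F J I | H F D I.
That gives 3 routes.

3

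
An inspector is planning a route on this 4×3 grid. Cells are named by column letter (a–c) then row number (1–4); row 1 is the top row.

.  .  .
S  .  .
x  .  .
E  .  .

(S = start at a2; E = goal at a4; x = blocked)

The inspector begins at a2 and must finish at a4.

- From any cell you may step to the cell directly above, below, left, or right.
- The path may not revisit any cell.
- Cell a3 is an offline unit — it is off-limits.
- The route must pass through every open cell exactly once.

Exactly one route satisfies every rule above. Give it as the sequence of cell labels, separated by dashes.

Need to visit all 11 open cells exactly once, starting at a2 and ending at a4.
Cell c1 has only two open neighbours (c2 and b1), so the path must pass straight through it: one of those is the cell it's entered from and the other is where it exits.
Route from a2: up 1 to a1, right 2 to c1, down 1 to c2, left 1 to b2, down 1 to b3, right 1 to c3, down 1 to c4, left 2 to a4 — 10 moves in all.
Check: all 11 open cells covered.

a2 - a1 - b1 - c1 - c2 - b2 - b3 - c3 - c4 - b4 - a4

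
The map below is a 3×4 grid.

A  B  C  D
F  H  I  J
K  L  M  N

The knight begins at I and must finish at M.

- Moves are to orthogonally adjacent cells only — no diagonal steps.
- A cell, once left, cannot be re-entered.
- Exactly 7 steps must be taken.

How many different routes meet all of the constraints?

Need simple routes of exactly 7 moves from I to M (Manhattan distance 1, so 3 moves are spent on a detour and 3 undoing it).
Enumerating: I C B H F K L M | I C B A F K L M | I C B A F H L M | I H B A F K L M | I H B C D J N M | I J D C B H L M.
That gives 6 routes.

6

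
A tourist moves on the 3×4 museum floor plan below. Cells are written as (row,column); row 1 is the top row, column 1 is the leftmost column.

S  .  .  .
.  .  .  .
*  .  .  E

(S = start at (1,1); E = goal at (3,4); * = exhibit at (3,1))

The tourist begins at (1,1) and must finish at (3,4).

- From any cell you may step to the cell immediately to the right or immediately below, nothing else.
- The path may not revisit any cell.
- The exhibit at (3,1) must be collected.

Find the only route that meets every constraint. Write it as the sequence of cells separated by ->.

(1,1) -> (2,1) -> (3,1) -> (3,2) -> (3,3) -> (3,4)

Moves only go right or down, so the column and row indices never decrease.
Route from (1,1): down 2 to (3,1), right 3 to (3,4) — 5 moves in all.
Check: all required cells visited.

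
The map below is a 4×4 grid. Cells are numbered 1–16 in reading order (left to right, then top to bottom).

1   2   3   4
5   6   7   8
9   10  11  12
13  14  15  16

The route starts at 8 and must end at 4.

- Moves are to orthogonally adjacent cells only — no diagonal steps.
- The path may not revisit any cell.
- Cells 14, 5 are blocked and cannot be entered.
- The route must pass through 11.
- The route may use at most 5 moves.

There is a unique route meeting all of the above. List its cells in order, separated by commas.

8, 12, 11, 7, 3, 4

The budget equals the shortest possible length, so every move has to be on a shortest route through the required cells.
Route from 8: down 1 to 12, left 1 to 11, up 2 to 3, right 1 to 4 — 5 moves in all.
Check: all required cells visited; 5 ≤ 5 moves.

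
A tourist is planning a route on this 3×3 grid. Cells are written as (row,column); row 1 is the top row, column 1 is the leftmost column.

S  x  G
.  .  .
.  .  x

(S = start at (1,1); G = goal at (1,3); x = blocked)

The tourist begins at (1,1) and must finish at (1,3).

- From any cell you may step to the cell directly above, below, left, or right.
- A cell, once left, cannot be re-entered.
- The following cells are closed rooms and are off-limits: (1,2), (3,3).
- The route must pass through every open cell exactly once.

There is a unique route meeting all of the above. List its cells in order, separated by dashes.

Need to visit all 7 open cells exactly once, starting at (1,1) and ending at (1,3).
Cell (3,2) has only two open neighbours ((2,2) and (3,1)), so the path must pass straight through it: one of those is the cell it's entered from and the other is where it exits.
Route from (1,1): 2× down (reaching (3,1)), right to (3,2), up to (2,2), right to (2,3), up to (1,3) — 6 moves in all.
Check: all 7 open cells covered.

(1,1) - (2,1) - (3,1) - (3,2) - (2,2) - (2,3) - (1,3)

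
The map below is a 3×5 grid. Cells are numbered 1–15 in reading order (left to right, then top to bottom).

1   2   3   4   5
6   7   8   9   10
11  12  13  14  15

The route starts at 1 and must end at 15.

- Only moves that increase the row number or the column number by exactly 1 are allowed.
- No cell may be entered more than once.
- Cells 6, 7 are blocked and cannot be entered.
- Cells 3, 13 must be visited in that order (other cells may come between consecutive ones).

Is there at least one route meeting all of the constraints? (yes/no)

yes

One route that works: 1 → 2 → 3 → 8 → 13 → 14 → 15.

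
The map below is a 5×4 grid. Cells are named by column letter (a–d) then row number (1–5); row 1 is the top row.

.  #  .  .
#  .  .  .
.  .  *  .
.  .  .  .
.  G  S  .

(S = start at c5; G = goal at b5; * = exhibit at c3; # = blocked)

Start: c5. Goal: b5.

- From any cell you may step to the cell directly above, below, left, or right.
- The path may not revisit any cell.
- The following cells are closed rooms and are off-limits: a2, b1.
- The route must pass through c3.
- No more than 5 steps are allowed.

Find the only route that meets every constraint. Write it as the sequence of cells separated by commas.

c5, c4, c3, b3, b4, b5

The budget equals the shortest possible length, so every move has to be on a shortest route through the required cells.
Route from c5: 2× up (reaching c3), left to b3, 2× down (reaching b5) — 5 moves in all.
Check: all required cells visited; 5 ≤ 5 moves.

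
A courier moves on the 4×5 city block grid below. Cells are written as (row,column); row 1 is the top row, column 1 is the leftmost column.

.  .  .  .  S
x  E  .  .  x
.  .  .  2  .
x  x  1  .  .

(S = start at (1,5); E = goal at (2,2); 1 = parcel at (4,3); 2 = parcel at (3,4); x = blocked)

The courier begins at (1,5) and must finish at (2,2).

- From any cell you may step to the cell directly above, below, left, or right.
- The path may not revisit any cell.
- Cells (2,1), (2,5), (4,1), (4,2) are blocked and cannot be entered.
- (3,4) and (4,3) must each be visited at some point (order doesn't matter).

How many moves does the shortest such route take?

8

Any route passes through (3,4) and (4,3) in some order between (1,5) and (2,2). Summing Manhattan distances along each leg and taking the cheapest ordering ((1,5) → (3,4) → (4,3) → (2,2)) gives a lower bound of 3 + 2 + 3 = 8 moves.
A route of 8 moves achieves this: (1,5) → (1,4) → (2,4) → (3,4) → (4,4) → (4,3) → (3,3) → (2,3) → (2,2).
Since 8 matches the lower bound, it is optimal.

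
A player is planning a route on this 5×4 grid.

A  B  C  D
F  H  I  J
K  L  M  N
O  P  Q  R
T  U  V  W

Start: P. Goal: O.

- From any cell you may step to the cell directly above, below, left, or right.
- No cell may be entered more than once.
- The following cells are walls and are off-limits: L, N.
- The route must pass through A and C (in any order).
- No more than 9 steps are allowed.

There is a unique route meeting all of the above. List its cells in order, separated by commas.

The 9-move cap with required stops at A, C leaves no slack for detours.
Route from P: right to Q, 3× up (reaching C), 2× left (reaching A), 3× down (reaching O) — 9 moves in all.
Check: all required cells visited; 9 ≤ 9 moves.

P, Q, M, I, C, B, A, F, K, O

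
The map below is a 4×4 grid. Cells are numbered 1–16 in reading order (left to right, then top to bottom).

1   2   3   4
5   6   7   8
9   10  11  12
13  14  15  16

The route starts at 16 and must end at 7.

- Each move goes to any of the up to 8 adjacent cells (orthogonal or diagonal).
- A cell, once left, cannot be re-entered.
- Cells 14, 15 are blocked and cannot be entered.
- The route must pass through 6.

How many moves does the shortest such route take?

3

Any route passes through 6 somewhere between 16 and 7. Summing Chebyshev distances along the two legs (16 → 6 → 7) gives a lower bound of 2 + 1 = 3 moves.
A route of 3 moves achieves this: 16 → 11 → 6 → 7.
Since 3 matches the lower bound, it is optimal.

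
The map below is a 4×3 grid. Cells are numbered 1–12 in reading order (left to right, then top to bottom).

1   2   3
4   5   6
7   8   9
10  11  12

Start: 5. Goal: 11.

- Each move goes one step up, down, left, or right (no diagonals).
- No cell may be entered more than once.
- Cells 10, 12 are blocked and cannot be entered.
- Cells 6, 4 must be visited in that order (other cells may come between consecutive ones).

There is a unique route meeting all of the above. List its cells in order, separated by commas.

5, 6, 3, 2, 1, 4, 7, 8, 11

The waypoints must appear in the order 6, 4, with no cell reused.
Route from 5: right to 6, up to 3, 2× left (reaching 1), 2× down (reaching 7), right to 8, down to 11 — 8 moves in all.
Check: order respected (6 at step 1, 4 at step 5).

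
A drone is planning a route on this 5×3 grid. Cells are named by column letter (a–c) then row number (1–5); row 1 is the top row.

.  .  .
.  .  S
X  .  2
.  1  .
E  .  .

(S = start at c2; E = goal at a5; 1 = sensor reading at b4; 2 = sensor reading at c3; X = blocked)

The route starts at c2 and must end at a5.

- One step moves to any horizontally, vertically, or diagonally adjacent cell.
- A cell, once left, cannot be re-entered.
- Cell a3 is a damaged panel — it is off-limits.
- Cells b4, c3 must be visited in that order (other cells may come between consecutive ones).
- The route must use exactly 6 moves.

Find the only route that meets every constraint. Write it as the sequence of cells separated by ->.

The waypoints must appear in the order b4, c3, with no cell reused.
Route from c2: down-left to b3, down to b4, up-right to c3, down to c4, down-left to b5, left to a5 — 6 moves in all.
Check: order respected (1 at step 2, 2 at step 3); 6 moves as required.

c2 -> b3 -> b4 -> c3 -> c4 -> b5 -> a5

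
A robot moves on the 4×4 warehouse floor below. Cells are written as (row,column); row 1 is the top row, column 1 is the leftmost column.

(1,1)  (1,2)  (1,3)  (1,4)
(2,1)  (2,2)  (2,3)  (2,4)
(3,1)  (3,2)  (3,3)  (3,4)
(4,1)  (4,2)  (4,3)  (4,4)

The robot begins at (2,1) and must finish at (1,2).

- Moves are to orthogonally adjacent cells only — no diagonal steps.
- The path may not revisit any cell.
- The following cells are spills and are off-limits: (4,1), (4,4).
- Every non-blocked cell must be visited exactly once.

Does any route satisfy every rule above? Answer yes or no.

no

Colour the cells like a checkerboard: each orthogonal step flips colour, so a Hamiltonian route alternates colours. Here there are 7 cells of one colour and 7 of the other, with start on the same colour as the goal — the counts and endpoints can't be arranged into an alternating sequence of length 14, so no Hamiltonian route exists.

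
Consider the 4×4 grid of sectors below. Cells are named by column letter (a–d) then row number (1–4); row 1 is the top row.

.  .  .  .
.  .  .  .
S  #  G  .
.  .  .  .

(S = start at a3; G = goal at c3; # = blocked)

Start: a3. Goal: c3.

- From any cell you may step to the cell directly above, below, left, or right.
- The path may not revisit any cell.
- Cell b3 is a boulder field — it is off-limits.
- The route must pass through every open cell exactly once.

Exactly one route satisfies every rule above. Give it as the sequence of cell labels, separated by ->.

a3 -> a4 -> b4 -> c4 -> d4 -> d3 -> d2 -> d1 -> c1 -> b1 -> a1 -> a2 -> b2 -> c2 -> c3

Need to visit all 15 open cells exactly once, starting at a3 and ending at c3.
Cell b4 has only two open neighbours (a4 and c4), so the path must pass straight through it: one of those is the cell it's entered from and the other is where it exits.
Route from a3: down to a4, 3× right (reaching d4), 3× up (reaching d1), 3× left (reaching a1), down to a2, 2× right (reaching c2), down to c3 — 14 moves in all.
Check: all 15 open cells covered.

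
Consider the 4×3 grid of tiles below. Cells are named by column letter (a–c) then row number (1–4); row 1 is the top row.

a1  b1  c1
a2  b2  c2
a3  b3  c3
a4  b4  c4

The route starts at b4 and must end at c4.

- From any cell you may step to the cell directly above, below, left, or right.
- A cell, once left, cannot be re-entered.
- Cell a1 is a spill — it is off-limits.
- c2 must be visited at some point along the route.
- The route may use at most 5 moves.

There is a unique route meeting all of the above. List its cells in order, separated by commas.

Any route must reach c2 and still end at c4 within 5 moves, so the order of the required stops is forced.
Route from b4: 2× up (reaching b2), right to c2, 2× down (reaching c4) — 5 moves in all.
Check: all required cells visited; 5 ≤ 5 moves.

b4, b3, b2, c2, c3, c4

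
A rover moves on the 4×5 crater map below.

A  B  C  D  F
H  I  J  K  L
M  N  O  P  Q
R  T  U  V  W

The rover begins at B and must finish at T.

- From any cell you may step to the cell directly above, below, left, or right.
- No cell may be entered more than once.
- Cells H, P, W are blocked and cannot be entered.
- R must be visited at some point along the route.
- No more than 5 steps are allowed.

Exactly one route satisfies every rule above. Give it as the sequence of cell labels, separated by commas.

Any route must reach R and still end at T within 5 moves, so the order of the required stops is forced.
Route from B: down 2 to N, left 1 to M, down 1 to R, right 1 to T — 5 moves in all.
Check: all required cells visited; 5 ≤ 5 moves.

B, I, N, M, R, T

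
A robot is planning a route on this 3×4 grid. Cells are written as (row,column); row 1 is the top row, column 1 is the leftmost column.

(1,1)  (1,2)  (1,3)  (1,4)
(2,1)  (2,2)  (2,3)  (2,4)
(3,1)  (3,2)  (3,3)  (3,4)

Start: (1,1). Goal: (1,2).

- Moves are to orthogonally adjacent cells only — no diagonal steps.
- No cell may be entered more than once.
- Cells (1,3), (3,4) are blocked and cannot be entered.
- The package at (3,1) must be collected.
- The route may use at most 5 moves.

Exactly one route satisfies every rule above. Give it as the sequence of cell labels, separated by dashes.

The 5-move cap with required stops at (3,1) leaves no slack for detours.
Route from (1,1): 2× down (reaching (3,1)), right to (3,2), 2× up (reaching (1,2)) — 5 moves in all.
Check: all required cells visited; 5 ≤ 5 moves.

(1,1) - (2,1) - (3,1) - (3,2) - (2,2) - (1,2)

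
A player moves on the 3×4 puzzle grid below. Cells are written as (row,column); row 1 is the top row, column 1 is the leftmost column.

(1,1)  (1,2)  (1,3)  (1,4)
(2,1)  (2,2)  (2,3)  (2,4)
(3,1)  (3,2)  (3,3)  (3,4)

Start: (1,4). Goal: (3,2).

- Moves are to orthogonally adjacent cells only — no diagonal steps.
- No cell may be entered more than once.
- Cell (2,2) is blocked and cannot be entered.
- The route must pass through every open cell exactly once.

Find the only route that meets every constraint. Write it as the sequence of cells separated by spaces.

(1,4) (2,4) (3,4) (3,3) (2,3) (1,3) (1,2) (1,1) (2,1) (3,1) (3,2)

Need to visit all 11 open cells exactly once, starting at (1,4) and ending at (3,2).
Route from (1,4): down 2 to (3,4), left 1 to (3,3), up 2 to (1,3), left 2 to (1,1), down 2 to (3,1), right 1 to (3,2) — 10 moves in all.
Check: all 11 open cells covered.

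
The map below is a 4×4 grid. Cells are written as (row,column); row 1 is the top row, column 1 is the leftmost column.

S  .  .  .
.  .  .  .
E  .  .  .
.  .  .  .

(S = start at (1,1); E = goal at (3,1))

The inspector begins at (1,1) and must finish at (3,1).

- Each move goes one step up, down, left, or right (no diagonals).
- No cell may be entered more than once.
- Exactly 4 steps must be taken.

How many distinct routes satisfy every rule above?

Need simple routes of exactly 4 moves from (1,1) to (3,1) (Manhattan distance 2, so 1 moves are spent on a detour and 1 undoing it).
Enumerating: (1,1) (2,1) (2,2) (3,2) (3,1) | (1,1) (1,2) (2,2) (3,2) (3,1) | (1,1) (1,2) (2,2) (2,1) (3,1).
That gives 3 routes.

3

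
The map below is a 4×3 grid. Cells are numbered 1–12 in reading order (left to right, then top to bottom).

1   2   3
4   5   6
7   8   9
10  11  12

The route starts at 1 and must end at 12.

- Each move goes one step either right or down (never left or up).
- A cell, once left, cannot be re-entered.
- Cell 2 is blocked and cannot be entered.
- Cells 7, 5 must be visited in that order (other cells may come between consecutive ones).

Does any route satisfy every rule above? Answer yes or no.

5 lies above 7, so going from 7 to 5 would need an upward move — but moves only go right/down, so 7 cannot be visited before 5.

no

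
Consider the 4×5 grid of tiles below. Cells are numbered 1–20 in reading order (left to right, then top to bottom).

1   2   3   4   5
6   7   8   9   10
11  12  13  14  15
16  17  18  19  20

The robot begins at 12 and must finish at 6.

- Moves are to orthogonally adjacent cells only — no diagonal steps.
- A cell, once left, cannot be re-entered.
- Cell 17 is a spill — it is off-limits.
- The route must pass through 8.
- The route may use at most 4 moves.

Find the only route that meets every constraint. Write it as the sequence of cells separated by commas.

The 4-move cap with required stops at 8 leaves no slack for detours.
Route from 12: right to 13, up to 8, 2× left (reaching 6) — 4 moves in all.
Check: all required cells visited; 4 ≤ 4 moves.

12, 13, 8, 7, 6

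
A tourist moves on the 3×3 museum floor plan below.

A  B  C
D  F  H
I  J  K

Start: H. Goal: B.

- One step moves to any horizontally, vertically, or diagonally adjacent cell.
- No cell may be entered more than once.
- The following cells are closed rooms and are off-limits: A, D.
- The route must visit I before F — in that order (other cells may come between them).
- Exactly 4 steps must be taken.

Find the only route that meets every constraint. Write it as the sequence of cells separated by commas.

H, J, I, F, B

The waypoints must appear in the order I, F, with no cell reused.
Route from H: down-left to J, left to I, up-right to F, up to B — 4 moves in all.
Check: order respected (I at step 2, F at step 3); 4 moves as required.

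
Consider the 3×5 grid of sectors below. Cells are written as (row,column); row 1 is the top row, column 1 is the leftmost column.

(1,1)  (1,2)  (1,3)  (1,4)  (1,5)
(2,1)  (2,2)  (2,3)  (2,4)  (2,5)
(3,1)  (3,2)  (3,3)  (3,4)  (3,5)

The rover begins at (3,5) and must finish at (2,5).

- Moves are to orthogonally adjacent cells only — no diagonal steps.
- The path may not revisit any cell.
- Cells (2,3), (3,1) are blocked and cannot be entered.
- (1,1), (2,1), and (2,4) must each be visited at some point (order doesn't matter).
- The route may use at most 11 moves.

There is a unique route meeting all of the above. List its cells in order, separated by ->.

(3,5) -> (3,4) -> (3,3) -> (3,2) -> (2,2) -> (2,1) -> (1,1) -> (1,2) -> (1,3) -> (1,4) -> (2,4) -> (2,5)

The 11-move cap with required stops at (1,1), (2,1), (2,4) leaves no slack for detours.
Route from (3,5): 3× left (reaching (3,2)), up to (2,2), left to (2,1), up to (1,1), 3× right (reaching (1,4)), down to (2,4), right to (2,5) — 11 moves in all.
Check: all required cells visited; 11 ≤ 11 moves.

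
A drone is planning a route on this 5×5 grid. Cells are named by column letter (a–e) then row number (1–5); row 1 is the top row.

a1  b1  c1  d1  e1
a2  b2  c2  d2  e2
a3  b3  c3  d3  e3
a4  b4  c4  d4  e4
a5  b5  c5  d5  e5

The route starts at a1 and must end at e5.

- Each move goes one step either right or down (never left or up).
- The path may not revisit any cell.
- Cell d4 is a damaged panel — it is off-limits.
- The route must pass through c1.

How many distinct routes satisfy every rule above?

A right/down-only route from a1 to e5 makes exactly 4 down-moves and 4 right-moves in some order.
With no other constraints that would be C(8,4) = 70 routes.
Split at c1 and multiply the segment counts (each segment already excludes blocked cells): a1→c1: 1; c1→e5: 7; product = 7.
That gives 7 routes.

7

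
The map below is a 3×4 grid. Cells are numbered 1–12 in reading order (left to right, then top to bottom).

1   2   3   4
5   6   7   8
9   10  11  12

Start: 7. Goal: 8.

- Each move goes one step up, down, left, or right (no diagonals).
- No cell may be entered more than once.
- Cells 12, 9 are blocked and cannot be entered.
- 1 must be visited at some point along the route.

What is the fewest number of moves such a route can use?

7

Any route passes through 1 somewhere between 7 and 8. Summing Manhattan distances along the two legs (7 → 1 → 8) gives a lower bound of 3 + 4 = 7 moves.
A route of 7 moves achieves this: 7 → 6 → 5 → 1 → 2 → 3 → 4 → 8.
Since 7 matches the lower bound, it is optimal.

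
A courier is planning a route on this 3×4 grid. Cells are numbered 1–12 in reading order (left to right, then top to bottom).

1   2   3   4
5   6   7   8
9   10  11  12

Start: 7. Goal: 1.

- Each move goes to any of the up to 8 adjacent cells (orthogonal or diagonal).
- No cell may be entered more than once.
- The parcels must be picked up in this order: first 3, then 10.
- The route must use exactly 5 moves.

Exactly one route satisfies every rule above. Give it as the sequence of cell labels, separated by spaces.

7 3 6 10 5 1

The waypoints must appear in the order 3, 10, with no cell reused.
Route from 7: up 1 to 3, down-left 1 to 6, down 1 to 10, up-left 1 to 5, up 1 to 1 — 5 moves in all.
Check: order respected (3 at step 1, 10 at step 3); 5 moves as required.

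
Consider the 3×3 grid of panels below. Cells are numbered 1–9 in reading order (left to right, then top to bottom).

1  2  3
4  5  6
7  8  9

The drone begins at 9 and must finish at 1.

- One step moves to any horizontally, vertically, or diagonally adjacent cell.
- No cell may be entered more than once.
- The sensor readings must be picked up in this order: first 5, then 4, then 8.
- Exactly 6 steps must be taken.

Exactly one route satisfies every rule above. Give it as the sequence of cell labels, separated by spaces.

The waypoints must appear in the order 5, 4, 8, with no cell reused.
Route from 9: up-left to 5, left to 4, down-right to 8, up-right to 6, up-left to 2, left to 1 — 6 moves in all.
Check: order respected (5 at step 1, 4 at step 2, 8 at step 3); 6 moves as required.

9 5 4 8 6 2 1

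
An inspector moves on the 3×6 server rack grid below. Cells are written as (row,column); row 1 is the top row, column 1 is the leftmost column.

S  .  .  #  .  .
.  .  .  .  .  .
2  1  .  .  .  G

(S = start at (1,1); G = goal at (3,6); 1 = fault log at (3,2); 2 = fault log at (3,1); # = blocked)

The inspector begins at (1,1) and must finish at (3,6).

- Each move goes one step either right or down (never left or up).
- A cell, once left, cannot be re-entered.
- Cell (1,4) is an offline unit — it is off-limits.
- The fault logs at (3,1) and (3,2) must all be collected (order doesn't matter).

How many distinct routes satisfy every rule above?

A right/down-only route from (1,1) to (3,6) makes exactly 2 down-moves and 5 right-moves in some order.
With no other constraints that would be C(7,2) = 21 routes.
A monotone route can only reach the required cells in the order (3,1), (3,2), so split there and multiply the segment counts (each segment already excludes blocked cells): (1,1)→(3,1): 1; (3,1)→(3,2): 1; (3,2)→(3,6): 1; product = 1.
That gives 1 route.

1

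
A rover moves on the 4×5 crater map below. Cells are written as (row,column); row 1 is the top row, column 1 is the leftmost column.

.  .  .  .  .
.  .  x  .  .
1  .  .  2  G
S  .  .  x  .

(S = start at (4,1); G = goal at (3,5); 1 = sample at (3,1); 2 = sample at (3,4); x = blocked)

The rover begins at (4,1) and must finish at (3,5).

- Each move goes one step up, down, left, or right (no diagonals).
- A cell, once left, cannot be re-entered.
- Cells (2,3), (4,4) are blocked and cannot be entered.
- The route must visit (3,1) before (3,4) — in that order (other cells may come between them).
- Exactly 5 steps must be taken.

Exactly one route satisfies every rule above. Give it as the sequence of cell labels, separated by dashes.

The waypoints must appear in the order (3,1), (3,4), with no cell reused.
Route from (4,1): up to (3,1), 4× right (reaching (3,5)) — 5 moves in all.
Check: order respected (1 at step 1, 2 at step 4); 5 moves as required.

(4,1) - (3,1) - (3,2) - (3,3) - (3,4) - (3,5)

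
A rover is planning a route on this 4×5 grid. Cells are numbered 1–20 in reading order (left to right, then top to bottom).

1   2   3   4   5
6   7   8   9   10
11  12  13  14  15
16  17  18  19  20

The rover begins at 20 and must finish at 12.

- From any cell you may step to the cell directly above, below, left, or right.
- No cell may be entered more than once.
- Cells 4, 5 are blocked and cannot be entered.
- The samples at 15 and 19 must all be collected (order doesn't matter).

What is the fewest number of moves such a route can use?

6

Any route passes through 15 and 19 in some order between 20 and 12. Summing Manhattan distances along each leg and taking the cheapest ordering (20 → 15 → 19 → 12) gives a lower bound of 1 + 2 + 3 = 6 moves.
A route of 6 moves achieves this: 20 → 15 → 14 → 19 → 18 → 13 → 12.
Since 6 matches the lower bound, it is optimal.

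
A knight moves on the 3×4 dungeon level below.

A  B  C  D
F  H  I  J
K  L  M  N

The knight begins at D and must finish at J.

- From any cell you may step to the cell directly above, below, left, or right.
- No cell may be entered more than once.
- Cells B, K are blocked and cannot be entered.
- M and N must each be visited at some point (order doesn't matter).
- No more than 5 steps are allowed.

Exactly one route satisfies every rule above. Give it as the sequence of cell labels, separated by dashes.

D - C - I - M - N - J

The 5-move cap with required stops at M, N leaves no slack for detours.
Route from D: left 1 to C, down 2 to M, right 1 to N, up 1 to J — 5 moves in all.
Check: all required cells visited; 5 ≤ 5 moves.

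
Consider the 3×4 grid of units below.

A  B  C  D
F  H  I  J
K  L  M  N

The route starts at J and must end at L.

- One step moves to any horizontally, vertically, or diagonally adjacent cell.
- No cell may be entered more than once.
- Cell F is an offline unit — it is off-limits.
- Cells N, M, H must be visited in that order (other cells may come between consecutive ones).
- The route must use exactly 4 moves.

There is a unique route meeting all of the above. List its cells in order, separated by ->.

J -> N -> M -> H -> L

The waypoints must appear in the order N, M, H, with no cell reused.
Route from J: down 1 to N, left 1 to M, up-left 1 to H, down 1 to L — 4 moves in all.
Check: order respected (N at step 1, M at step 2, H at step 3); 4 moves as required.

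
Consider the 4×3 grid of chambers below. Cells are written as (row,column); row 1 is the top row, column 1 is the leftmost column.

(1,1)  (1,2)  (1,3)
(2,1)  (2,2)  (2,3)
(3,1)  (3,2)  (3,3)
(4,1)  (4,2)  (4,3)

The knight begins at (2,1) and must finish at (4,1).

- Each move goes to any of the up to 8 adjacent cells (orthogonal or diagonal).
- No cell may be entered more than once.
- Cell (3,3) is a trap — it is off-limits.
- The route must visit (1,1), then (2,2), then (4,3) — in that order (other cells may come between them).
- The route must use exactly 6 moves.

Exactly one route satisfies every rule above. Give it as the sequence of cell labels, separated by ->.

(2,1) -> (1,1) -> (2,2) -> (3,2) -> (4,3) -> (4,2) -> (4,1)

The waypoints must appear in the order (1,1), (2,2), (4,3), with no cell reused.
Route from (2,1): up to (1,1), down-right to (2,2), down to (3,2), down-right to (4,3), 2× left (reaching (4,1)) — 6 moves in all.
Check: order respected ((1,1) at step 1, (2,2) at step 2, (4,3) at step 4); 6 moves as required.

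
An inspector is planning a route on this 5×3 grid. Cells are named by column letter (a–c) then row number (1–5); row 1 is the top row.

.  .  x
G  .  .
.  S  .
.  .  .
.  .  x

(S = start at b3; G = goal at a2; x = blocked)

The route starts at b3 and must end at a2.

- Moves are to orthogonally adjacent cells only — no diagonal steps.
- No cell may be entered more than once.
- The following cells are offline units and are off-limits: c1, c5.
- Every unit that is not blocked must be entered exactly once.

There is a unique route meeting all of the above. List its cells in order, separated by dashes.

b3 - a3 - a4 - a5 - b5 - b4 - c4 - c3 - c2 - b2 - b1 - a1 - a2

Need to visit all 13 open cells exactly once, starting at b3 and ending at a2.
Cell c2 has only two open neighbours (c3 and b2), so the path must pass straight through it: one of those is the cell it's entered from and the other is where it exits.
Route from b3: left 1 to a3, down 2 to a5, right 1 to b5, up 1 to b4, right 1 to c4, up 2 to c2, left 1 to b2, up 1 to b1, left 1 to a1, down 1 to a2 — 12 moves in all.
Check: all 13 open cells covered.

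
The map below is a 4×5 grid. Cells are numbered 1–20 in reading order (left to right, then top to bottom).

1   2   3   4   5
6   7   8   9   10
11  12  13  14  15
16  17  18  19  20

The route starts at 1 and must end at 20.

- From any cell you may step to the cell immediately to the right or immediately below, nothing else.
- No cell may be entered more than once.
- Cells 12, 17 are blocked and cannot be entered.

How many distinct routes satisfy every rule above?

22

A right/down-only route from 1 to 20 makes exactly 3 down-moves and 4 right-moves in some order.
With no other constraints that would be C(7,3) = 35 routes.
Subtract routes through each blocked cell (inclusion–exclusion for overlaps): − through 12: 12 − through 17: 4 + through 12&17: 3 → 22.
That gives 22 routes.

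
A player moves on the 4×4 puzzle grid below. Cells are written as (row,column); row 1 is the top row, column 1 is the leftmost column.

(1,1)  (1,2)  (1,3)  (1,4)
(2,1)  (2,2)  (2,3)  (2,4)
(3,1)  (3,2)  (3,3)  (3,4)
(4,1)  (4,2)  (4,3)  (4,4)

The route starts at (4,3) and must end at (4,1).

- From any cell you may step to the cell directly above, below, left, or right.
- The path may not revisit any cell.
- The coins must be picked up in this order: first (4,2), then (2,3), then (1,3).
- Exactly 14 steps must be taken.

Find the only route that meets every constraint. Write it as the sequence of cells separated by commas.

The waypoints must appear in the order (4,2), (2,3), (1,3), with no cell reused.
Route from (4,3): left 1 to (4,2), up 2 to (2,2), right 1 to (2,3), down 1 to (3,3), right 1 to (3,4), up 2 to (1,4), left 3 to (1,1), down 3 to (4,1) — 14 moves in all.
Check: order respected ((4,2) at step 1, (2,3) at step 4, (1,3) at step 9); 14 moves as required.

(4,3), (4,2), (3,2), (2,2), (2,3), (3,3), (3,4), (2,4), (1,4), (1,3), (1,2), (1,1), (2,1), (3,1), (4,1)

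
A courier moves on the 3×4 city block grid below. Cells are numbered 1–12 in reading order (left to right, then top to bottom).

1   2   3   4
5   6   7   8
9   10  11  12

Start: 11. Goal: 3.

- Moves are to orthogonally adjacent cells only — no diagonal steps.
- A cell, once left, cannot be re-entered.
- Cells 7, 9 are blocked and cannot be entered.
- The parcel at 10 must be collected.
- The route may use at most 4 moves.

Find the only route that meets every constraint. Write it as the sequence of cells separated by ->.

11 -> 10 -> 6 -> 2 -> 3

The budget equals the shortest possible length, so every move has to be on a shortest route through the required cells.
Route from 11: left to 10, 2× up (reaching 2), right to 3 — 4 moves in all.
Check: all required cells visited; 4 ≤ 4 moves.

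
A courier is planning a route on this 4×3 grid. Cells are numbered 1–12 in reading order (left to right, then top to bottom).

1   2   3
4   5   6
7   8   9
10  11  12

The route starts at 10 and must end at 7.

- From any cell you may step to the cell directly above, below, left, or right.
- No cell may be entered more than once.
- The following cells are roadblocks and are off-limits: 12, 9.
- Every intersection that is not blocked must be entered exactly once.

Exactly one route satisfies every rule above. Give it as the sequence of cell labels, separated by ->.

Need to visit all 10 open cells exactly once, starting at 10 and ending at 7.
Cell 3 has only two open neighbours (6 and 2), so the path must pass straight through it: one of those is the cell it's entered from and the other is where it exits.
Route from 10: right 1 to 11, up 2 to 5, right 1 to 6, up 1 to 3, left 2 to 1, down 2 to 7 — 9 moves in all.
Check: all 10 open cells covered.

10 -> 11 -> 8 -> 5 -> 6 -> 3 -> 2 -> 1 -> 4 -> 7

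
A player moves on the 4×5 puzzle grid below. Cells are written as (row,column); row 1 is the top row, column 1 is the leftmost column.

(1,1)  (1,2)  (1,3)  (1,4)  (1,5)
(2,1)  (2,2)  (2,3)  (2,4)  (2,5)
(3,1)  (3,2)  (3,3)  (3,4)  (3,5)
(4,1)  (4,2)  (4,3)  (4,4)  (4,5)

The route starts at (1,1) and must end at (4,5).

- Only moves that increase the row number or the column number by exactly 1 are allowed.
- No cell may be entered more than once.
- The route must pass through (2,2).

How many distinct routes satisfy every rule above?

20

A right/down-only route from (1,1) to (4,5) makes exactly 3 down-moves and 4 right-moves in some order.
With no other constraints that would be C(7,3) = 35 routes.
Split at (2,2) and multiply the segment counts: (1,1)→(2,2): 2; (2,2)→(4,5): 10; product = 20.
That gives 20 routes.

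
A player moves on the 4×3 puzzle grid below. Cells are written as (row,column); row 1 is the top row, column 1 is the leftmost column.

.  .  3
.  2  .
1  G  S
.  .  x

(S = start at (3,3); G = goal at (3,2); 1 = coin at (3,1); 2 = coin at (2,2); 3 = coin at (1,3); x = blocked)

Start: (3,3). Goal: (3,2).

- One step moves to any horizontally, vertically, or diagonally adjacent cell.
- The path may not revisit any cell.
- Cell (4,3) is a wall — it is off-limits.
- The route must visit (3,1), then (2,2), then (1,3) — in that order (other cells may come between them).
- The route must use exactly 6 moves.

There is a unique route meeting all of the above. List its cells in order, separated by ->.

(3,3) -> (4,2) -> (3,1) -> (2,2) -> (1,3) -> (2,3) -> (3,2)

The waypoints must appear in the order (3,1), (2,2), (1,3), with no cell reused.
Route from (3,3): down-left 1 to (4,2), up-left 1 to (3,1), up-right 2 to (1,3), down 1 to (2,3), down-left 1 to (3,2) — 6 moves in all.
Check: order respected (1 at step 2, 2 at step 3, 3 at step 4); 6 moves as required.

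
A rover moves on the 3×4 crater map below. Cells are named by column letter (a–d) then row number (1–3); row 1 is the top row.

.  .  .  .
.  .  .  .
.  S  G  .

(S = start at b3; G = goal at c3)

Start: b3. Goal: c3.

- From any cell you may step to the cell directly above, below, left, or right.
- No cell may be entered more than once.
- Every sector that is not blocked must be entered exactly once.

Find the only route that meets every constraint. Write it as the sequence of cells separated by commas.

b3, a3, a2, a1, b1, b2, c2, c1, d1, d2, d3, c3

Need to visit all 12 open cells exactly once, starting at b3 and ending at c3.
Cell a3 has only two open neighbours (a2 and b3), so the path must pass straight through it: one of those is the cell it's entered from and the other is where it exits.
Route from b3: left 1 to a3, up 2 to a1, right 1 to b1, down 1 to b2, right 1 to c2, up 1 to c1, right 1 to d1, down 2 to d3, left 1 to c3 — 11 moves in all.
Check: all 12 open cells covered.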